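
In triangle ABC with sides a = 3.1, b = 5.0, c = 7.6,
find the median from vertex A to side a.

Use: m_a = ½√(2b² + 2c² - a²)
m_a = ½√(2·5.0² + 2·7.6² - 3.1²)
m_a = ½√(50 + 115.52 - 9.61) = ½√155.91 = 6.243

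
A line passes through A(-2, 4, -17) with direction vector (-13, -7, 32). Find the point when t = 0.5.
P(0.5) = (-2 + (-13)(0.5), 4 + (-7)(0.5), -17 + 32(0.5)) = (-8.5, 0.5, -1)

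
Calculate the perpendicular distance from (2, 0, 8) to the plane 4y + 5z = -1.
d = |0(2) + 4(0) + 5(8) - (-1)| / √(0² + 4² + 5²) = 41/√41 = 6.403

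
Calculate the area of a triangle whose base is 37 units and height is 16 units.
Area = (1/2) * base * height
Area = (1/2) * 37 * 16
Area = 296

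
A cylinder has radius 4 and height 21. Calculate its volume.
Volume = pi * r² * h
Volume = pi * 4² * 21
Volume = pi * 16 * 21
Volume = pi * 336
Volume = 1055.58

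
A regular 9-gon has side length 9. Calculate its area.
For a regular 9-gon with side length s = 9:
Apothem a = s / (2*tan(pi/9)) = 9 / (2*tan(pi/9)) ≈ 12.3636
Perimeter P = 9 * 9 = 81
Area = (1/2) * P * a = (1/2) * 81 * 12.3636 = 500.73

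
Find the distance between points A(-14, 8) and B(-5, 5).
Using the distance formula: d = sqrt((x₂-x₁)² + (y₂-y₁)²)
dx = (-5) - (-14) = 9
dy = 5 - 8 = -3
d = sqrt(9² + (-3)²) = sqrt(81 + 9) = sqrt(90) = 9.49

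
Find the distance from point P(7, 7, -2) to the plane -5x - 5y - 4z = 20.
d = |(-5)(7) + (-5)(7) + (-4)(-2) - (20)| / √((-5)² + (-5)² + (-4)²) = 82/√66 = 10.09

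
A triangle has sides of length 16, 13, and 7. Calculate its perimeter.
Perimeter = sum of all sides
Perimeter = 16 + 13 + 7
Perimeter = 36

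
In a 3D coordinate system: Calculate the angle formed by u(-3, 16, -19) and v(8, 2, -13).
u·v = 255, |u|² = 626, |v|² = 237
cos θ = 255/√148362 ≈ 0.662
θ ≈ 48.54°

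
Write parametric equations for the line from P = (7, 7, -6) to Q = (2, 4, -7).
Direction vector d = Q - P = (-5, -3, -1)
x = 7 - 5t, y = 7 - 3t, z = -6 - t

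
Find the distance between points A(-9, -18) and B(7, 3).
Using the distance formula: d = sqrt((x₂-x₁)² + (y₂-y₁)²)
dx = 7 - (-9) = 16
dy = 3 - (-18) = 21
d = sqrt(16² + 21²) = sqrt(256 + 441) = sqrt(697) = 26.40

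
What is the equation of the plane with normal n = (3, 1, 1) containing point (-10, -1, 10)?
d = n·P = (3)(-10) + (1)(-1) + (1)(10) = -21
Plane: 3x + y + z = -21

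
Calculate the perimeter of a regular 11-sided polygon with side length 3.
Perimeter = number of sides * side length
Perimeter = 11 * 3
Perimeter = 33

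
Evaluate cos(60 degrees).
cos(60 degrees) = 1/2
Decimal approximation: 0.5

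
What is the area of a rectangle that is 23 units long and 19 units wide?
Area = length * width
Area = 23 * 19
Area = 437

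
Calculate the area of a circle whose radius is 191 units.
Area = pi * r²
Area = pi * 191²
Area = pi * 36481
Area = 114608.44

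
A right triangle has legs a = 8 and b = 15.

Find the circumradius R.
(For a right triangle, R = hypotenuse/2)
Hypotenuse c = √(8² + 15²) = √289 = 17
R = c/2 = 8.5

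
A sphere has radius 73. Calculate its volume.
Volume = (4/3) * pi * r³
Volume = (4/3) * pi * 73³
Volume = (4/3) * pi * 389017
Volume = 1629510.60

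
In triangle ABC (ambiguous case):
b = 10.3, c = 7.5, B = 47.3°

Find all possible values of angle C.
sin(C)/c = sin(B)/b  →  sin(C) = c·sin(B)/b = 7.5·sin(47.3°)/10.3 = 0.535132
C₁ = arcsin(0.535132) = 32.35°,  C₂ = 180° - C₁ = 147.65°
Check C₂: A = 180° - 47.3° - 147.65° = -14.95° ≤ 0, rejected
C = 32.35° (one solution)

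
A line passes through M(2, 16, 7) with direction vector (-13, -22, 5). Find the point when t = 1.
P(1) = (2 + (-13)(1), 16 + (-22)(1), 7 + 5(1)) = (-11, -6, 12)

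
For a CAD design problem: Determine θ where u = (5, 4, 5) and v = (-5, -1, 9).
u·v = 16, |u|² = 66, |v|² = 107
cos θ = 16/√7062 ≈ 0.1904
θ ≈ 79.02°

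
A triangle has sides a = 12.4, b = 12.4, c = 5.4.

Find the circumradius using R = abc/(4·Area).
s = (a+b+c)/2 = 15.1
Area = √(s(s-a)(s-b)(s-c)) = √(15.1·2.7·2.7·9.7) = 32.6767
R = abc/(4·Area) = (12.4·12.4·5.4)/(4·32.6767) = 830.304/130.7068 = 6.352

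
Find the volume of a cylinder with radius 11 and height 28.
Volume = pi * r² * h
Volume = pi * 11² * 28
Volume = pi * 121 * 28
Volume = pi * 3388
Volume = 10643.72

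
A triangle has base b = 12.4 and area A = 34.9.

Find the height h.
A = ½bh  →  h = 2A/b
h = 2·34.9/12.4 = 5.629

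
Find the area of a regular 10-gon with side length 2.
For a regular 10-gon with side length s = 2:
Apothem a = s / (2*tan(pi/10)) = 2 / (2*tan(pi/10)) ≈ 3.0777
Perimeter P = 10 * 2 = 20
Area = (1/2) * P * a = (1/2) * 20 * 3.0777 = 30.78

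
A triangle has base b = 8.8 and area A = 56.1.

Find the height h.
A = ½bh  →  h = 2A/b
h = 2·56.1/8.8 = 12.75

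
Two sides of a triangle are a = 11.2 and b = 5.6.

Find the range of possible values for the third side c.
By the triangle inequality: |a - b| < c < a + b
|11.2 - 5.6| < c < 11.2 + 5.6
5.6 < c < 16.8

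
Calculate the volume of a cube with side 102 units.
Volume = s³
Volume = 102³
Volume = 1061208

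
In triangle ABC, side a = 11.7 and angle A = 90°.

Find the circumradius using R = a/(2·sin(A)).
R = a/(2·sin(A)) = 11.7/(2·sin(90°))
R = 11.7/(2·1.000000) = 11.7/2.000000 = 5.85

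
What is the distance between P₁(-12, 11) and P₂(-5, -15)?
Using the distance formula: d = sqrt((x₂-x₁)² + (y₂-y₁)²)
dx = (-5) - (-12) = 7
dy = (-15) - 11 = -26
d = sqrt(7² + (-26)²) = sqrt(49 + 676) = sqrt(725) = 26.93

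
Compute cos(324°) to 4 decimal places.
cos(324 degrees) = 0.809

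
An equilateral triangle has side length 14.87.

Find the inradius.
For an equilateral triangle, r = s/(2√3) where s is the side.
r = 14.87/(2√3) = 14.87/3.464102 = 4.293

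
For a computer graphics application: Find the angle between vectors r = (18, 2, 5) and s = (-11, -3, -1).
r·s = -209, |r|² = 353, |s|² = 131
cos θ = -209/√46243 ≈ -0.9719
θ ≈ 166.4°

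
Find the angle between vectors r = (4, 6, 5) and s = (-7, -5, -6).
r·s = -88, |r|² = 77, |s|² = 110
cos θ = -88/√8470 ≈ -0.9562
θ ≈ 163.0°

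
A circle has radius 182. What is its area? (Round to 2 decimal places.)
Area = pi * r²
Area = pi * 182²
Area = pi * 33124
Area = 104062.12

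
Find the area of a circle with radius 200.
Area = pi * r²
Area = pi * 200²
Area = pi * 40000
Area = 125663.71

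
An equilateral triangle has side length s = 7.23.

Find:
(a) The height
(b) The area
(a) Height h = s·√3/2 = 7.23·√3/2 = 6.261
(b) Area = (√3/4)·s² = (√3/4)·7.23² = (√3/4)·52.2729 = 22.63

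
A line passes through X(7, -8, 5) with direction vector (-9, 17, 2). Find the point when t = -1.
P(-1) = (7 + (-9)(-1), -8 + 17(-1), 5 + 2(-1)) = (16, -25, 3)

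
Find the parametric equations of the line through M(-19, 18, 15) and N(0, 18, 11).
Direction vector d = N - M = (19, 0, -4)
x = -19 + 19t, y = 18, z = 15 - 4t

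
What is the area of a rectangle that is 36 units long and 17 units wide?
Area = length * width
Area = 36 * 17
Area = 612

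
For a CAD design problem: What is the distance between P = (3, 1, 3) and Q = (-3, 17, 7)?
d = √[(-6)² + (16)² + (4)²] = √308 = 17.55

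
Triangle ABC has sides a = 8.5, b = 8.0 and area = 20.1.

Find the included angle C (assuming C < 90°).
Area = ½ab·sin(C)  →  sin(C) = 2·Area/(ab)
sin(C) = 2·20.1/(8.5·8.0) = 0.591176
C = arcsin(0.591176) = 36.24°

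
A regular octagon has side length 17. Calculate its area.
For a regular 8-gon with side length s = 17:
Apothem a = s / (2*tan(pi/8)) = 17 / (2*tan(pi/8)) ≈ 20.52082
Perimeter P = 8 * 17 = 136
Area = (1/2) * P * a = (1/2) * 136 * 20.52082 = 1395.42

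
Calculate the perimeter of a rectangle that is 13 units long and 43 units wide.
Perimeter = 2 * (length + width)
Perimeter = 2 * (13 + 43)
Perimeter = 2 * 56
Perimeter = 112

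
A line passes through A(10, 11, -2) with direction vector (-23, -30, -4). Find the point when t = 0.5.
P(0.5) = (10 + (-23)(0.5), 11 + (-30)(0.5), -2 + (-4)(0.5)) = (-1.5, -4, -4)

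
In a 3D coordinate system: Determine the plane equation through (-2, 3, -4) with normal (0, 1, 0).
d = n·P = (0)(-2) + (1)(3) + (0)(-4) = 3
Plane: y = 3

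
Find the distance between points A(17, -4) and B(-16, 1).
Using the distance formula: d = sqrt((x₂-x₁)² + (y₂-y₁)²)
dx = (-16) - 17 = -33
dy = 1 - (-4) = 5
d = sqrt((-33)² + 5²) = sqrt(1089 + 25) = sqrt(1114) = 33.38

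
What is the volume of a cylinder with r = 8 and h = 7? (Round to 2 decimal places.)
Volume = pi * r² * h
Volume = pi * 8² * 7
Volume = pi * 64 * 7
Volume = pi * 448
Volume = 1407.43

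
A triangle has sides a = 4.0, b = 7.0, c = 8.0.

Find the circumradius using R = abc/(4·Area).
s = (a+b+c)/2 = 9.5
Area = √(s(s-a)(s-b)(s-c)) = √(9.5·5.5·2.5·1.5) = 13.9978
R = abc/(4·Area) = (4.0·7.0·8.0)/(4·13.9978) = 224/55.9912 = 4.001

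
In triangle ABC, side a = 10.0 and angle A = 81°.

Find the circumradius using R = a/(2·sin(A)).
R = a/(2·sin(A)) = 10.0/(2·sin(81°))
R = 10.0/(2·0.987688) = 10.0/1.975377 = 5.062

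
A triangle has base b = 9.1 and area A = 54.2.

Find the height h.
A = ½bh  →  h = 2A/b
h = 2·54.2/9.1 = 11.91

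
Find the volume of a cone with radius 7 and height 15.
Volume = (1/3) * pi * r² * h
Volume = (1/3) * pi * 7² * 15
Volume = (1/3) * pi * 49 * 15
Volume = (1/3) * pi * 735
Volume = 769.69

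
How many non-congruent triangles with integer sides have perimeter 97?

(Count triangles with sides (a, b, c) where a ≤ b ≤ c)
With a ≤ b ≤ c and a + b + c = 97, the triangle inequality a + b > c gives c < 97/2, so c ≤ 48.
Iterate a from 1 to ⌊p/3⌋ = 32; for each a, b ranges from a to ⌊(p−a)/2⌋ with c = p − a − b, keeping only c ≥ b.
Triples: (1, 48, 48), (2, 47, 48), (3, 46, 48), …
Count = 208 triangles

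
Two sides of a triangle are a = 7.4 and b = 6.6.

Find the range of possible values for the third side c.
By the triangle inequality: |a - b| < c < a + b
|7.4 - 6.6| < c < 7.4 + 6.6
0.8 < c < 14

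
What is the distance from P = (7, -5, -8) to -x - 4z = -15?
d = |(-1)(7) + 0(-5) + (-4)(-8) - (-15)| / √((-1)² + 0² + (-4)²) = 40/√17 = 9.701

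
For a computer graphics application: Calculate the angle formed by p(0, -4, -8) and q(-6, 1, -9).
p·q = 68, |p|² = 80, |q|² = 118
cos θ = 68/√9440 ≈ 0.6999
θ ≈ 45.58°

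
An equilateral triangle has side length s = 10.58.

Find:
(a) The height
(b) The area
(a) Height h = s·√3/2 = 10.58·√3/2 = 9.163
(b) Area = (√3/4)·s² = (√3/4)·10.58² = (√3/4)·111.936 = 48.47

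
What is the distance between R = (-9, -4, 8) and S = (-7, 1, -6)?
d = √[(2)² + (5)² + (-14)²] = √225 = 15.0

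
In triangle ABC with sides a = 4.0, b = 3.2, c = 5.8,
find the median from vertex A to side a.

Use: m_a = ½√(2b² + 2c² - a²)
m_a = ½√(2·3.2² + 2·5.8² - 4.0²)
m_a = ½√(20.48 + 67.28 - 16) = ½√71.76 = 4.236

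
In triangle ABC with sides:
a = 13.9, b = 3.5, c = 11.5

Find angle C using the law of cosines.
cos(C) = (a² + b² - c²)/(2ab)
cos(C) = (13.9² + 3.5² - 11.5²)/(2·13.9·3.5) = 73.21/97.3 = 0.752415
C = arccos(0.752415) = 41.2°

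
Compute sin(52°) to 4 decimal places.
sin(52 degrees) = 0.788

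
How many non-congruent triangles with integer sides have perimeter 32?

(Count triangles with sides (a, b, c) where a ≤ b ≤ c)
With a ≤ b ≤ c and a + b + c = 32, the triangle inequality a + b > c gives c < 32/2, so c ≤ 15.
Iterate a from 1 to ⌊p/3⌋ = 10; for each a, b ranges from a to ⌊(p−a)/2⌋ with c = p − a − b, keeping only c ≥ b.
Triples: (2, 15, 15), (3, 14, 15), (4, 13, 15), …
Count = 21 triangles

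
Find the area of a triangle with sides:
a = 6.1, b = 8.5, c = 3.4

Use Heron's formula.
s = (a+b+c)/2 = (6.1+8.5+3.4)/2 = 9
A = √(s(s-a)(s-b)(s-c)) = √(9·2.9·0.5·5.6)
A = √73.08 = 8.549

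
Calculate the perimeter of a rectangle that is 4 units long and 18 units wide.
Perimeter = 2 * (length + width)
Perimeter = 2 * (4 + 18)
Perimeter = 2 * 22
Perimeter = 44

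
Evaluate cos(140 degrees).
cos(140 degrees) = -0.766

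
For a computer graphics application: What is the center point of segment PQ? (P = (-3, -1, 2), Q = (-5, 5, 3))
Midpoint = ((-3-5)/2, (-1+5)/2, (2+3)/2) = (-4, 2, 2.5)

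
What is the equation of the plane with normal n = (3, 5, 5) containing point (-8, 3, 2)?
d = n·P = (3)(-8) + (5)(3) + (5)(2) = 1
Plane: 3x + 5y + 5z = 1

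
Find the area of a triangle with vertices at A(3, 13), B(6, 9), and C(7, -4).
Using the coordinate formula: Area = (1/2)|x₁(y₂-y₃) + x₂(y₃-y₁) + x₃(y₁-y₂)|
Area = (1/2)|3(9-(-4)) + 6((-4)-13) + 7(13-9)|
Area = (1/2)|3*13 + 6*(-17) + 7*4|
Area = (1/2)|39 + (-102) + 28|
Area = (1/2)*35 = 17.50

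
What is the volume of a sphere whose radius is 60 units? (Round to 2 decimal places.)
Volume = (4/3) * pi * r³
Volume = (4/3) * pi * 60³
Volume = (4/3) * pi * 216000
Volume = 904778.68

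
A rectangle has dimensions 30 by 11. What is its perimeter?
Perimeter = 2 * (length + width)
Perimeter = 2 * (30 + 11)
Perimeter = 2 * 41
Perimeter = 82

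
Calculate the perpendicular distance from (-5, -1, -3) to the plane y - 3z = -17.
d = |0(-5) + 1(-1) + (-3)(-3) - (-17)| / √(0² + 1² + (-3)²) = 25/√10 = 7.906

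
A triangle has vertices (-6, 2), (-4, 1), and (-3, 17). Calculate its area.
Using the coordinate formula: Area = (1/2)|x₁(y₂-y₃) + x₂(y₃-y₁) + x₃(y₁-y₂)|
Area = (1/2)|(-6)(1-17) + (-4)(17-2) + (-3)(2-1)|
Area = (1/2)|(-6)*(-16) + (-4)*15 + (-3)*1|
Area = (1/2)|96 + (-60) + (-3)|
Area = (1/2)*33 = 16.50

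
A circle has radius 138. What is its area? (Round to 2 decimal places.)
Area = pi * r²
Area = pi * 138²
Area = pi * 19044
Area = 59828.49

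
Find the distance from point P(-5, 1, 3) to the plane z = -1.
d = |0(-5) + 0(1) + 1(3) - (-1)| / √(0² + 0² + 1²) = 4/√1 = 4.0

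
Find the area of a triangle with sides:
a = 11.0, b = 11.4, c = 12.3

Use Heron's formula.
s = (a+b+c)/2 = (11.0+11.4+12.3)/2 = 17.35
A = √(s(s-a)(s-b)(s-c)) = √(17.35·6.35·5.95·5.05)
A = √3310.41 = 57.54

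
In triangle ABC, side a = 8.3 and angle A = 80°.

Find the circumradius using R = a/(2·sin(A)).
R = a/(2·sin(A)) = 8.3/(2·sin(80°))
R = 8.3/(2·0.984808) = 8.3/1.969616 = 4.214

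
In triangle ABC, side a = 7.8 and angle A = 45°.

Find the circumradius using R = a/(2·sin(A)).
R = a/(2·sin(A)) = 7.8/(2·sin(45°))
R = 7.8/(2·0.707107) = 7.8/1.414214 = 5.515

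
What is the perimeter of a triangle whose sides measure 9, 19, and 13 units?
Perimeter = sum of all sides
Perimeter = 9 + 19 + 13
Perimeter = 41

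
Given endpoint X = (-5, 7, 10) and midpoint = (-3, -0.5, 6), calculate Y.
Y = (2×(-3) - (-5), 2×(-0.5) - 7, 2×6 - 10) = (-1, -8, 2)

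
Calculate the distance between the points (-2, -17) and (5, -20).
Using the distance formula: d = sqrt((x₂-x₁)² + (y₂-y₁)²)
dx = 5 - (-2) = 7
dy = (-20) - (-17) = -3
d = sqrt(7² + (-3)²) = sqrt(49 + 9) = sqrt(58) = 7.62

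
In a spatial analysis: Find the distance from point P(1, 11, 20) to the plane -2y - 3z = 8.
d = |0(1) + (-2)(11) + (-3)(20) - (8)| / √(0² + (-2)² + (-3)²) = 90/√13 = 24.96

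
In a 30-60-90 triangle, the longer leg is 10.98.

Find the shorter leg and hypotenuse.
In a 30-60-90 triangle, sides are in ratio 1 : √3 : 2.
Long leg = short leg·√3  →  short leg = 10.98/√3 = 6.339
Hypotenuse = 2·(short leg) = 2·10.98/√3 = 12.68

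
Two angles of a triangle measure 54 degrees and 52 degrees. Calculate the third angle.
Sum of angles in a triangle = 180 degrees
Third angle = 180 - 54 - 52
Third angle = 74 degrees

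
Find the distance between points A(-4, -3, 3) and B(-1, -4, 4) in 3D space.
d = √[(3)² + (-1)² + (1)²] = √11 = 3.317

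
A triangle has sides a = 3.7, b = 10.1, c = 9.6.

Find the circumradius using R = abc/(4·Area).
s = (a+b+c)/2 = 11.7
Area = √(s(s-a)(s-b)(s-c)) = √(11.7·8·1.6·2.1) = 17.734
R = abc/(4·Area) = (3.7·10.1·9.6)/(4·17.734) = 358.752/70.936 = 5.057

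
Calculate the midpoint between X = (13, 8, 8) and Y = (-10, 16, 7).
Midpoint = ((13-10)/2, (8+16)/2, (8+7)/2) = (1.5, 12, 7.5)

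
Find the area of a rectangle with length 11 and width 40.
Area = length * width
Area = 11 * 40
Area = 440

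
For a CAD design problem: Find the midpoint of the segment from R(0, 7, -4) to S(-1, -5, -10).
Midpoint = ((0-1)/2, (7-5)/2, (-4-10)/2) = (-0.5, 1, -7)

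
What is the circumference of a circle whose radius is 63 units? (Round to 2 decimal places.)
Circumference = 2 * pi * r
Circumference = 2 * pi * 63
Circumference = 395.84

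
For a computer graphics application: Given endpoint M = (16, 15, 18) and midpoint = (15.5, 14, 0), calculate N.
N = (2×15.5 - 16, 2×14 - 15, 2×0 - 18) = (15, 13, -18)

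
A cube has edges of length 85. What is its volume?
Volume = s³
Volume = 85³
Volume = 614125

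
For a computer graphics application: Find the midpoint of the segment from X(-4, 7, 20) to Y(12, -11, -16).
Midpoint = ((-4+12)/2, (7-11)/2, (20-16)/2) = (4, -2, 2)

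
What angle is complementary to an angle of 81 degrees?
Complementary angles sum to 90 degrees.
Other angle = 90 - 81
Other angle = 9 degrees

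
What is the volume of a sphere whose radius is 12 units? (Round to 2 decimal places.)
Volume = (4/3) * pi * r³
Volume = (4/3) * pi * 12³
Volume = (4/3) * pi * 1728
Volume = 7238.23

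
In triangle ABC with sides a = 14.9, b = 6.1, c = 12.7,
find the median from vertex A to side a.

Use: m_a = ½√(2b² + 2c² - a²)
m_a = ½√(2·6.1² + 2·12.7² - 14.9²)
m_a = ½√(74.42 + 322.58 - 222.01) = ½√174.99 = 6.614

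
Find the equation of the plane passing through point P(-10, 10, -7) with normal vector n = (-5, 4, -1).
d = n·P = (-5)(-10) + (4)(10) + (-1)(-7) = 97
Plane: -5x + 4y - z = 97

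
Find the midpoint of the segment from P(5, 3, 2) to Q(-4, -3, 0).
Midpoint = ((5-4)/2, (3-3)/2, (2+0)/2) = (0.5, 0, 1)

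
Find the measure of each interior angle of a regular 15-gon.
Interior angle of a regular n-gon = (n-2)*180/n
Interior angle = (15-2)*180/15
Interior angle = 13*180/15
Interior angle = 2340/15
Interior angle = 156 degrees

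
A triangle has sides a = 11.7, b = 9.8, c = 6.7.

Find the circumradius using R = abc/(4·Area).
s = (a+b+c)/2 = 14.1
Area = √(s(s-a)(s-b)(s-c)) = √(14.1·2.4·4.3·7.4) = 32.8145
R = abc/(4·Area) = (11.7·9.8·6.7)/(4·32.8145) = 768.222/131.258 = 5.853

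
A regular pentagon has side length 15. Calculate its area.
For a regular 5-gon with side length s = 15:
Apothem a = s / (2*tan(pi/5)) = 15 / (2*tan(pi/5)) ≈ 10.3229
Perimeter P = 5 * 15 = 75
Area = (1/2) * P * a = (1/2) * 75 * 10.3229 = 387.11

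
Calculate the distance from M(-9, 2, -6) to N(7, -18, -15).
d = √[(16)² + (-20)² + (-9)²] = √737 = 27.15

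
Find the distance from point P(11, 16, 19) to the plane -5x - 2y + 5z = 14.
d = |(-5)(11) + (-2)(16) + 5(19) - (14)| / √((-5)² + (-2)² + 5²) = 6/√54 = 0.8165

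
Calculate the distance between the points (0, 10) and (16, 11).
Using the distance formula: d = sqrt((x₂-x₁)² + (y₂-y₁)²)
dx = 16 - 0 = 16
dy = 11 - 10 = 1
d = sqrt(16² + 1²) = sqrt(256 + 1) = sqrt(257) = 16.03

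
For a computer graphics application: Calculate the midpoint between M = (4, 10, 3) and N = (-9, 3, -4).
Midpoint = ((4-9)/2, (10+3)/2, (3-4)/2) = (-2.5, 6.5, -0.5)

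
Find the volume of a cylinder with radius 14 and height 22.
Volume = pi * r² * h
Volume = pi * 14² * 22
Volume = pi * 196 * 22
Volume = pi * 4312
Volume = 13546.55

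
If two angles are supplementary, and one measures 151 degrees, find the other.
Supplementary angles sum to 180 degrees.
Other angle = 180 - 151
Other angle = 29 degrees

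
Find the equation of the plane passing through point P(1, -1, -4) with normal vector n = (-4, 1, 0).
d = n·P = (-4)(1) + (1)(-1) + (0)(-4) = -5
Plane: -4x + y = -5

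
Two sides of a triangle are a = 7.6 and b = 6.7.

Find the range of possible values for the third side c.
By the triangle inequality: |a - b| < c < a + b
|7.6 - 6.7| < c < 7.6 + 6.7
0.9 < c < 14.3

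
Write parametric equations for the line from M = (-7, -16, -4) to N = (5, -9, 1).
Direction vector d = N - M = (12, 7, 5)
x = -7 + 12t, y = -16 + 7t, z = -4 + 5t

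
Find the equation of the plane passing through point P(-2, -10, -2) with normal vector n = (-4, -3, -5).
d = n·P = (-4)(-2) + (-3)(-10) + (-5)(-2) = 48
Plane: -4x - 3y - 5z = 48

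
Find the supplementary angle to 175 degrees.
Supplementary angles sum to 180 degrees.
Other angle = 180 - 175
Other angle = 5 degrees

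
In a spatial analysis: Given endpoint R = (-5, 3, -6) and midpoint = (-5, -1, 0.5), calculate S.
S = (2×(-5) - (-5), 2×(-1) - 3, 2×0.5 - (-6)) = (-5, -5, 7)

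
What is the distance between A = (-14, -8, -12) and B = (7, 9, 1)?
d = √[(21)² + (17)² + (13)²] = √899 = 29.98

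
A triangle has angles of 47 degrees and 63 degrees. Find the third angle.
Sum of angles in a triangle = 180 degrees
Third angle = 180 - 47 - 63
Third angle = 70 degrees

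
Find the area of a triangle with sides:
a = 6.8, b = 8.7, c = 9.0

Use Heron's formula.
s = (a+b+c)/2 = (6.8+8.7+9.0)/2 = 12.25
A = √(s(s-a)(s-b)(s-c)) = √(12.25·5.45·3.55·3.25)
A = √770.272 = 27.75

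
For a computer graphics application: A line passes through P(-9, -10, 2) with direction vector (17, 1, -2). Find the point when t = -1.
P(-1) = (-9 + 17(-1), -10 + 1(-1), 2 + (-2)(-1)) = (-26, -11, 4)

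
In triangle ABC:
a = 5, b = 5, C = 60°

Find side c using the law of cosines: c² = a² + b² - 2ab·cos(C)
c² = 5² + 5² - 2·5·5·cos(60°)
c² = 25 + 25 - 50·0.5000 = 25
c = √25 = 5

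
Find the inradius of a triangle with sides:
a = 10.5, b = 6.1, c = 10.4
s = (a+b+c)/2 = (10.5+6.1+10.4)/2 = 13.5
Area = √(s(s-a)(s-b)(s-c)) = √(13.5·3·7.4·3.1) = 30.4806
r = Area/s = 30.4806/13.5 = 2.258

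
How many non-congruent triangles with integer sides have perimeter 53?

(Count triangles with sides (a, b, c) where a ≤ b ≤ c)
With a ≤ b ≤ c and a + b + c = 53, the triangle inequality a + b > c gives c < 53/2, so c ≤ 26.
Iterate a from 1 to ⌊p/3⌋ = 17; for each a, b ranges from a to ⌊(p−a)/2⌋ with c = p − a − b, keeping only c ≥ b.
Triples: (1, 26, 26), (2, 25, 26), (3, 24, 26), …
Count = 65 triangles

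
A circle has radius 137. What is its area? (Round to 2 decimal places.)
Area = pi * r²
Area = pi * 137²
Area = pi * 18769
Area = 58964.55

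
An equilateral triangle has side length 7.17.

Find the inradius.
For an equilateral triangle, r = s/(2√3) where s is the side.
r = 7.17/(2√3) = 7.17/3.464102 = 2.07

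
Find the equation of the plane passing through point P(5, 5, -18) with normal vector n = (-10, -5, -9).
d = n·P = (-10)(5) + (-5)(5) + (-9)(-18) = 87
Plane: -10x - 5y - 9z = 87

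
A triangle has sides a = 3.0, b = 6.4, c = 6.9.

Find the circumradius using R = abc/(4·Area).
s = (a+b+c)/2 = 8.15
Area = √(s(s-a)(s-b)(s-c)) = √(8.15·5.15·1.75·1.25) = 9.58201
R = abc/(4·Area) = (3.0·6.4·6.9)/(4·9.58201) = 132.48/38.32804 = 3.456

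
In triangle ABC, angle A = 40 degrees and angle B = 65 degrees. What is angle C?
Sum of angles in a triangle = 180 degrees
Third angle = 180 - 40 - 65
Third angle = 75 degrees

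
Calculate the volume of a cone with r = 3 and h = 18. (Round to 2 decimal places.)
Volume = (1/3) * pi * r² * h
Volume = (1/3) * pi * 3² * 18
Volume = (1/3) * pi * 9 * 18
Volume = (1/3) * pi * 162
Volume = 169.65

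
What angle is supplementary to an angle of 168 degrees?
Supplementary angles sum to 180 degrees.
Other angle = 180 - 168
Other angle = 12 degrees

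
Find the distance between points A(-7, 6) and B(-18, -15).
Using the distance formula: d = sqrt((x₂-x₁)² + (y₂-y₁)²)
dx = (-18) - (-7) = -11
dy = (-15) - 6 = -21
d = sqrt((-11)² + (-21)²) = sqrt(121 + 441) = sqrt(562) = 23.71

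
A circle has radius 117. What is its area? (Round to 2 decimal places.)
Area = pi * r²
Area = pi * 117²
Area = pi * 13689
Area = 43005.26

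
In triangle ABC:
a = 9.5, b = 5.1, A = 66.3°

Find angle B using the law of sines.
sin(B)/b = sin(A)/a
sin(B) = b·sin(A)/a = 5.1·sin(66.3°)/9.5 = 0.491566
B = arcsin(0.491566) = 29.44°  (b ≤ a, so B ≤ A and the acute solution is unique)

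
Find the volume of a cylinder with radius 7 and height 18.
Volume = pi * r² * h
Volume = pi * 7² * 18
Volume = pi * 49 * 18
Volume = pi * 882
Volume = 2770.88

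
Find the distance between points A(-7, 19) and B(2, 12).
Using the distance formula: d = sqrt((x₂-x₁)² + (y₂-y₁)²)
dx = 2 - (-7) = 9
dy = 12 - 19 = -7
d = sqrt(9² + (-7)²) = sqrt(81 + 49) = sqrt(130) = 11.40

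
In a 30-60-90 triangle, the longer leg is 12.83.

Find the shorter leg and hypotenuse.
In a 30-60-90 triangle, sides are in ratio 1 : √3 : 2.
Long leg = short leg·√3  →  short leg = 12.83/√3 = 7.407
Hypotenuse = 2·(short leg) = 2·12.83/√3 = 14.81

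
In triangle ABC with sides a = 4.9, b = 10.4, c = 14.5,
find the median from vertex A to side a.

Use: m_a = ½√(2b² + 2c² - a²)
m_a = ½√(2·10.4² + 2·14.5² - 4.9²)
m_a = ½√(216.32 + 420.5 - 24.01) = ½√612.81 = 12.38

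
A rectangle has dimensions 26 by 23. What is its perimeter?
Perimeter = 2 * (length + width)
Perimeter = 2 * (26 + 23)
Perimeter = 2 * 49
Perimeter = 98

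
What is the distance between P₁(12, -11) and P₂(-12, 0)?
Using the distance formula: d = sqrt((x₂-x₁)² + (y₂-y₁)²)
dx = (-12) - 12 = -24
dy = 0 - (-11) = 11
d = sqrt((-24)² + 11²) = sqrt(576 + 121) = sqrt(697) = 26.40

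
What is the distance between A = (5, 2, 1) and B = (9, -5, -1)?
d = √[(4)² + (-7)² + (-2)²] = √69 = 8.307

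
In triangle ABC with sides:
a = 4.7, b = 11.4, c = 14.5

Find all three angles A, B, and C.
By the law of cosines:
cos(A) = (b² + c² - a²)/(2bc) = 0.962250  →  A = 15.79°
cos(B) = (a² + c² - b²)/(2ac) = 0.751137  →  B = 41.31°
cos(C) = (a² + b² - c²)/(2ab) = -0.543113  →  C = 122.9°
Check: A + B + C = 180.0° ✓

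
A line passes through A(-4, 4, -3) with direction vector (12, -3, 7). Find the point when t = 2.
P(2) = (-4 + 12(2), 4 + (-3)(2), -3 + 7(2)) = (20, -2, 11)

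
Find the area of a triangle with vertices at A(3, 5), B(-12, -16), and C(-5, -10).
Using the coordinate formula: Area = (1/2)|x₁(y₂-y₃) + x₂(y₃-y₁) + x₃(y₁-y₂)|
Area = (1/2)|3((-16)-(-10)) + (-12)((-10)-5) + (-5)(5-(-16))|
Area = (1/2)|3*(-6) + (-12)*(-15) + (-5)*21|
Area = (1/2)|(-18) + 180 + (-105)|
Area = (1/2)*57 = 28.50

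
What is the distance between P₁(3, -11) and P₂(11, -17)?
Using the distance formula: d = sqrt((x₂-x₁)² + (y₂-y₁)²)
dx = 11 - 3 = 8
dy = (-17) - (-11) = -6
d = sqrt(8² + (-6)²) = sqrt(64 + 36) = sqrt(100) = 10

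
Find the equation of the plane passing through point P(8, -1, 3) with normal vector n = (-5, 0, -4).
d = n·P = (-5)(8) + (0)(-1) + (-4)(3) = -52
Plane: -5x - 4z = -52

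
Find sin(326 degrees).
sin(326 degrees) = -0.5592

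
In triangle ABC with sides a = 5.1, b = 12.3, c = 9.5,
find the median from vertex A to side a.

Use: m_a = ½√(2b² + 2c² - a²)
m_a = ½√(2·12.3² + 2·9.5² - 5.1²)
m_a = ½√(302.58 + 180.5 - 26.01) = ½√457.07 = 10.69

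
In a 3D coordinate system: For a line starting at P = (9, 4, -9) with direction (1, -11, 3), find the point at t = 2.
P(2) = (9 + 1(2), 4 + (-11)(2), -9 + 3(2)) = (11, -18, -3)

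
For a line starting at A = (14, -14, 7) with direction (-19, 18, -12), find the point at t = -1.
P(-1) = (14 + (-19)(-1), -14 + 18(-1), 7 + (-12)(-1)) = (33, -32, 19)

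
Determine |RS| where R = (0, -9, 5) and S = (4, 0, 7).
d = √[(4)² + (9)² + (2)²] = √101 = 10.05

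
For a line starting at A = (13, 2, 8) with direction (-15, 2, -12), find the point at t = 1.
P(1) = (13 + (-15)(1), 2 + 2(1), 8 + (-12)(1)) = (-2, 4, -4)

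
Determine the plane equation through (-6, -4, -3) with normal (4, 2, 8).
d = n·P = (4)(-6) + (2)(-4) + (8)(-3) = -56
Plane: 4x + 2y + 8z = -56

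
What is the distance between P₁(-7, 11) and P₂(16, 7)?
Using the distance formula: d = sqrt((x₂-x₁)² + (y₂-y₁)²)
dx = 16 - (-7) = 23
dy = 7 - 11 = -4
d = sqrt(23² + (-4)²) = sqrt(529 + 16) = sqrt(545) = 23.35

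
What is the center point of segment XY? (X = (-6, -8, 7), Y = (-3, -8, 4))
Midpoint = ((-6-3)/2, (-8-8)/2, (7+4)/2) = (-4.5, -8, 5.5)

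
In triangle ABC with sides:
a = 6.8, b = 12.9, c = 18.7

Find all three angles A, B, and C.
By the law of cosines:
cos(A) = (b² + c² - a²)/(2bc) = 0.973884  →  A = 13.12°
cos(B) = (a² + c² - b²)/(2ac) = 0.902485  →  B = 25.51°
cos(C) = (a² + b² - c²)/(2ab) = -0.781122  →  C = 141.4°
Check: A + B + C = 180.0° ✓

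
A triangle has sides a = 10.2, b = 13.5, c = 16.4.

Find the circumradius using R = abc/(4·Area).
s = (a+b+c)/2 = 20.05
Area = √(s(s-a)(s-b)(s-c)) = √(20.05·9.85·6.55·3.65) = 68.7135
R = abc/(4·Area) = (10.2·13.5·16.4)/(4·68.7135) = 2258.28/274.854 = 8.216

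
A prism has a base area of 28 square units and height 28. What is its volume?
Volume = base area * height
Volume = 28 * 28
Volume = 784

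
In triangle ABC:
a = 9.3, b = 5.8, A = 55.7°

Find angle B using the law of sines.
sin(B)/b = sin(A)/a
sin(B) = b·sin(A)/a = 5.8·sin(55.7°)/9.3 = 0.515201
B = arcsin(0.515201) = 31.01°  (b ≤ a, so B ≤ A and the acute solution is unique)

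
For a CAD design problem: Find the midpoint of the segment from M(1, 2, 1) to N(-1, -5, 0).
Midpoint = ((1-1)/2, (2-5)/2, (1+0)/2) = (0, -1.5, 0.5)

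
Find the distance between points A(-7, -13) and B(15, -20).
Using the distance formula: d = sqrt((x₂-x₁)² + (y₂-y₁)²)
dx = 15 - (-7) = 22
dy = (-20) - (-13) = -7
d = sqrt(22² + (-7)²) = sqrt(484 + 49) = sqrt(533) = 23.09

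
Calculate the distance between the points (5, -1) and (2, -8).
Using the distance formula: d = sqrt((x₂-x₁)² + (y₂-y₁)²)
dx = 2 - 5 = -3
dy = (-8) - (-1) = -7
d = sqrt((-3)² + (-7)²) = sqrt(9 + 49) = sqrt(58) = 7.62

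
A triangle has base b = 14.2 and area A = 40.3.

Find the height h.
A = ½bh  →  h = 2A/b
h = 2·40.3/14.2 = 5.676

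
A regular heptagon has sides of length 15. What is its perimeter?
Perimeter = number of sides * side length
Perimeter = 7 * 15
Perimeter = 105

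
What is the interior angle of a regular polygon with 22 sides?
Interior angle of a regular n-gon = (n-2)*180/n
Interior angle = (22-2)*180/22
Interior angle = 20*180/22
Interior angle = 3600/22
Interior angle = 163.64 degrees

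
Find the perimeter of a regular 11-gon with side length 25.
Perimeter = number of sides * side length
Perimeter = 11 * 25
Perimeter = 275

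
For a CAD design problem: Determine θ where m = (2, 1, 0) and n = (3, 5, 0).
m·n = 11, |m|² = 5, |n|² = 34
cos θ = 11/√170 ≈ 0.8437
θ ≈ 32.47°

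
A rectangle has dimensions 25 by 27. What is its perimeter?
Perimeter = 2 * (length + width)
Perimeter = 2 * (25 + 27)
Perimeter = 2 * 52
Perimeter = 104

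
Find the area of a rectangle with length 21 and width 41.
Area = length * width
Area = 21 * 41
Area = 861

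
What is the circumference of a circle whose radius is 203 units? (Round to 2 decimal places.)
Circumference = 2 * pi * r
Circumference = 2 * pi * 203
Circumference = 1275.49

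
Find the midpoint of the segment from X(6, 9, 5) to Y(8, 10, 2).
Midpoint = ((6+8)/2, (9+10)/2, (5+2)/2) = (7, 9.5, 3.5)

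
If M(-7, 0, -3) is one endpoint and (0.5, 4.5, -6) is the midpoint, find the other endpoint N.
N = (2×0.5 - (-7), 2×4.5 - 0, 2×(-6) - (-3)) = (8, 9, -9)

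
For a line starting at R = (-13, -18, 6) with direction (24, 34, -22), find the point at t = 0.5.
P(0.5) = (-13 + 24(0.5), -18 + 34(0.5), 6 + (-22)(0.5)) = (-1, -1, -5)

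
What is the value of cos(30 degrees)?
cos(30 degrees) = sqrt(3)/2
Decimal approximation: 0.866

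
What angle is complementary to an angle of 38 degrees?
Complementary angles sum to 90 degrees.
Other angle = 90 - 38
Other angle = 52 degrees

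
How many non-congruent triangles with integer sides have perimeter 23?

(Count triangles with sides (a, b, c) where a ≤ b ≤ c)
With a ≤ b ≤ c and a + b + c = 23, the triangle inequality a + b > c gives c < 23/2, so c ≤ 11.
Iterate a from 1 to ⌊p/3⌋ = 7; for each a, b ranges from a to ⌊(p−a)/2⌋ with c = p − a − b, keeping only c ≥ b.
Triples: (1, 11, 11), (2, 10, 11), (3, 9, 11), …
Count = 14 triangles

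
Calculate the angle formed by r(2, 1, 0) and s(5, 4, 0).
r·s = 14, |r|² = 5, |s|² = 41
cos θ = 14/√205 ≈ 0.9778
θ ≈ 12.09°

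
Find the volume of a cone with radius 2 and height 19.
Volume = (1/3) * pi * r² * h
Volume = (1/3) * pi * 2² * 19
Volume = (1/3) * pi * 4 * 19
Volume = (1/3) * pi * 76
Volume = 79.59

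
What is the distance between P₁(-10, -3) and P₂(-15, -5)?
Using the distance formula: d = sqrt((x₂-x₁)² + (y₂-y₁)²)
dx = (-15) - (-10) = -5
dy = (-5) - (-3) = -2
d = sqrt((-5)² + (-2)²) = sqrt(25 + 4) = sqrt(29) = 5.39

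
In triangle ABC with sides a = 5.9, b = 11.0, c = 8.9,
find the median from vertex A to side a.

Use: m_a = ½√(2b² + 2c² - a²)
m_a = ½√(2·11.0² + 2·8.9² - 5.9²)
m_a = ½√(242 + 158.42 - 34.81) = ½√365.61 = 9.56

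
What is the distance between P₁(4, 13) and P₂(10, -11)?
Using the distance formula: d = sqrt((x₂-x₁)² + (y₂-y₁)²)
dx = 10 - 4 = 6
dy = (-11) - 13 = -24
d = sqrt(6² + (-24)²) = sqrt(36 + 576) = sqrt(612) = 24.74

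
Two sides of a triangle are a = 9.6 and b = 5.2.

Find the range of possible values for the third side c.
By the triangle inequality: |a - b| < c < a + b
|9.6 - 5.2| < c < 9.6 + 5.2
4.4 < c < 14.8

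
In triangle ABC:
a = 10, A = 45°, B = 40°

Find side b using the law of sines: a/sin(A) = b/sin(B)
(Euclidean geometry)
b = a·sin(B)/sin(A) = 10·sin(40°)/sin(45°)
b = 10·0.642788/0.707107 = 9.09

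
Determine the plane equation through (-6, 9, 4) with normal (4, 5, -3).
d = n·P = (4)(-6) + (5)(9) + (-3)(4) = 9
Plane: 4x + 5y - 3z = 9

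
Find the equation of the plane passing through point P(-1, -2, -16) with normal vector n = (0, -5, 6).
d = n·P = (0)(-1) + (-5)(-2) + (6)(-16) = -86
Plane: -5y + 6z = -86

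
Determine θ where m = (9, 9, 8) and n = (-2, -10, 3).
m·n = -84, |m|² = 226, |n|² = 113
cos θ = -84/√25538 ≈ -0.5256
θ ≈ 121.7°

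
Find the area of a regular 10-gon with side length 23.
For a regular 10-gon with side length s = 23:
Apothem a = s / (2*tan(pi/10)) = 23 / (2*tan(pi/10)) ≈ 35.3934
Perimeter P = 10 * 23 = 230
Area = (1/2) * P * a = (1/2) * 230 * 35.3934 = 4070.24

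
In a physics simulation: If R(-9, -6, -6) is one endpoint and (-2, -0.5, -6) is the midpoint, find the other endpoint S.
S = (2×(-2) - (-9), 2×(-0.5) - (-6), 2×(-6) - (-6)) = (5, 5, -6)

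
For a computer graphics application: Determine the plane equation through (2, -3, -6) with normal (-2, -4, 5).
d = n·P = (-2)(2) + (-4)(-3) + (5)(-6) = -22
Plane: -2x - 4y + 5z = -22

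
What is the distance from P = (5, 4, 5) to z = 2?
d = |0(5) + 0(4) + 1(5) - (2)| / √(0² + 0² + 1²) = 3/√1 = 3.0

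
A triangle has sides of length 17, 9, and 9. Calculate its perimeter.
Perimeter = sum of all sides
Perimeter = 17 + 9 + 9
Perimeter = 35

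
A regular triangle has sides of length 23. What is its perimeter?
Perimeter = number of sides * side length
Perimeter = 3 * 23
Perimeter = 69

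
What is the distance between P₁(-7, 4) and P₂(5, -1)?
Using the distance formula: d = sqrt((x₂-x₁)² + (y₂-y₁)²)
dx = 5 - (-7) = 12
dy = (-1) - 4 = -5
d = sqrt(12² + (-5)²) = sqrt(144 + 25) = sqrt(169) = 13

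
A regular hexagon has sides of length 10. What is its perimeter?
Perimeter = number of sides * side length
Perimeter = 6 * 10
Perimeter = 60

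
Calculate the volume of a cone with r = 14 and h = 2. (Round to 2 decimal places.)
Volume = (1/3) * pi * r² * h
Volume = (1/3) * pi * 14² * 2
Volume = (1/3) * pi * 196 * 2
Volume = (1/3) * pi * 392
Volume = 410.50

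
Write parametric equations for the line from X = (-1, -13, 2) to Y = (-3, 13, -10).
Direction vector d = Y - X = (-2, 26, -12)
x = -1 - 2t, y = -13 + 26t, z = 2 - 12t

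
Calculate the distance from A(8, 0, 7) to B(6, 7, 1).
d = √[(-2)² + (7)² + (-6)²] = √89 = 9.434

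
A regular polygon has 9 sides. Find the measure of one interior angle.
Interior angle of a regular n-gon = (n-2)*180/n
Interior angle = (9-2)*180/9
Interior angle = 7*180/9
Interior angle = 1260/9
Interior angle = 140 degrees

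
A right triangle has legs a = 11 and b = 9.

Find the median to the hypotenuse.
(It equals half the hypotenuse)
Hypotenuse c = √(11² + 9²) = √202 = 14.2127
Median to hypotenuse = c/2 = 7.106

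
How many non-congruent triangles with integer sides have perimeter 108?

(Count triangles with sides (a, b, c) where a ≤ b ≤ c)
With a ≤ b ≤ c and a + b + c = 108, the triangle inequality a + b > c gives c < 108/2, so c ≤ 53.
Iterate a from 1 to ⌊p/3⌋ = 36; for each a, b ranges from a to ⌊(p−a)/2⌋ with c = p − a − b, keeping only c ≥ b.
Triples: (2, 53, 53), (3, 52, 53), (4, 51, 53), …
Count = 243 triangles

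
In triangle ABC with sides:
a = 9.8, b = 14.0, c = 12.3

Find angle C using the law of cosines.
cos(C) = (a² + b² - c²)/(2ab)
cos(C) = (9.8² + 14.0² - 12.3²)/(2·9.8·14.0) = 140.75/274.4 = 0.512937
C = arccos(0.512937) = 59.14°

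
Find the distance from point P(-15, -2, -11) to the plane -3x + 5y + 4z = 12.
d = |(-3)(-15) + 5(-2) + 4(-11) - (12)| / √((-3)² + 5² + 4²) = 21/√50 = 2.97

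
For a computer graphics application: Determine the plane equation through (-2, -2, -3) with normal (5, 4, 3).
d = n·P = (5)(-2) + (4)(-2) + (3)(-3) = -27
Plane: 5x + 4y + 3z = -27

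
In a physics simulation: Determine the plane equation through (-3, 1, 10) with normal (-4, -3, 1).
d = n·P = (-4)(-3) + (-3)(1) + (1)(10) = 19
Plane: -4x - 3y + z = 19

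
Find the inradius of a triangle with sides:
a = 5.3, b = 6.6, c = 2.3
s = (a+b+c)/2 = (5.3+6.6+2.3)/2 = 7.1
Area = √(s(s-a)(s-b)(s-c)) = √(7.1·1.8·0.5·4.8) = 5.53823
r = Area/s = 5.53823/7.1 = 0.78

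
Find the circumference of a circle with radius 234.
Circumference = 2 * pi * r
Circumference = 2 * pi * 234
Circumference = 1470.27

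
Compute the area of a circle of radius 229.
Area = pi * r²
Area = pi * 229²
Area = pi * 52441
Area = 164748.26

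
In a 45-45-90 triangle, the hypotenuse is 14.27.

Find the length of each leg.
In a 45-45-90 triangle, hypotenuse = leg·√2  →  leg = hypotenuse/√2
leg = 14.27/√2 = 10.09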